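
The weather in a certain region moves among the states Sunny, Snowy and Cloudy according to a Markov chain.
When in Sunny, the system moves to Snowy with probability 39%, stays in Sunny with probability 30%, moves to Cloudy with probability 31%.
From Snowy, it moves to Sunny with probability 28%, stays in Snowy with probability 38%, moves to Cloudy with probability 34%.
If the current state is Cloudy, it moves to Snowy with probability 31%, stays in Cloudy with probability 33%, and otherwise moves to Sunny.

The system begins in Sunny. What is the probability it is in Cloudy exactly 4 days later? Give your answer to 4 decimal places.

0.3274

Propagate the distribution vector 4 days from Sunny.
After 0 days: (1.0000, 0.0000, 0.0000)
After 1 day: (0.3000, 0.3900, 0.3100)
After 2 days: (0.3108, 0.3613, 0.3279)
After 3 days: (0.3124, 0.3602, 0.3274)
After 4 days: (0.3124, 0.3602, 0.3274)
P(in Cloudy after 4 days) = 0.3274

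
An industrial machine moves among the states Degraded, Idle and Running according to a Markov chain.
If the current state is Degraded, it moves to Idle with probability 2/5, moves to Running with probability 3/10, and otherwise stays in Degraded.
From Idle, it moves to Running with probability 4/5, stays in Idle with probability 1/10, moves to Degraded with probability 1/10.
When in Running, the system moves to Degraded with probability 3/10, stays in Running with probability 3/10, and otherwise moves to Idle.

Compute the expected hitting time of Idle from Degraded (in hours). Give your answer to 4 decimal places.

2.5000

Let t(s) be the expected number of hours to first reach Idle from state s, with t(Idle) = 0. Conditioning on the first hour:
t(Degraded) = 1 + 0.3·t(Degraded) + 0.3·t(Running)
t(Running) = 1 + 0.3·t(Degraded) + 0.3·t(Running)
Solving: t(Degraded) = 2.5000, t(Running) = 2.5000.
Expected hours from Degraded to Idle: 2.5000.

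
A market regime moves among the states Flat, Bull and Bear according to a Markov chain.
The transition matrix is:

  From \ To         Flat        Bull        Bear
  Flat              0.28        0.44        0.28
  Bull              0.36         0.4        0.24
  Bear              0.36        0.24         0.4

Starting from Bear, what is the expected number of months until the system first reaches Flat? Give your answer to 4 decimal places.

2.7778

Let t(s) be the expected number of months to first reach Flat from state s, with t(Flat) = 0. Conditioning on the first month:
t(Bull) = 1 + 0.4·t(Bull) + 0.24·t(Bear)
t(Bear) = 1 + 0.24·t(Bull) + 0.4·t(Bear)
Solving: t(Bull) = 2.7778, t(Bear) = 2.7778.
Expected months from Bear to Flat: 2.7778.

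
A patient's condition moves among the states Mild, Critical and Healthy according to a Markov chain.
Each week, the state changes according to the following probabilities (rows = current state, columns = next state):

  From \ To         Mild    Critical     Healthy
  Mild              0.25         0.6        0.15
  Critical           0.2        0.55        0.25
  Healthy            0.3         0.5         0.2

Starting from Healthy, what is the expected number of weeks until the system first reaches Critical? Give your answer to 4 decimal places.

1.8919

Let t(s) be the expected number of weeks to first reach Critical from state s, with t(Critical) = 0. Conditioning on the first week:
t(Mild) = 1 + 0.25·t(Mild) + 0.15·t(Healthy)
t(Healthy) = 1 + 0.3·t(Mild) + 0.2·t(Healthy)
Solving: t(Mild) = 1.7117, t(Healthy) = 1.8919.
Expected weeks from Healthy to Critical: 1.8919.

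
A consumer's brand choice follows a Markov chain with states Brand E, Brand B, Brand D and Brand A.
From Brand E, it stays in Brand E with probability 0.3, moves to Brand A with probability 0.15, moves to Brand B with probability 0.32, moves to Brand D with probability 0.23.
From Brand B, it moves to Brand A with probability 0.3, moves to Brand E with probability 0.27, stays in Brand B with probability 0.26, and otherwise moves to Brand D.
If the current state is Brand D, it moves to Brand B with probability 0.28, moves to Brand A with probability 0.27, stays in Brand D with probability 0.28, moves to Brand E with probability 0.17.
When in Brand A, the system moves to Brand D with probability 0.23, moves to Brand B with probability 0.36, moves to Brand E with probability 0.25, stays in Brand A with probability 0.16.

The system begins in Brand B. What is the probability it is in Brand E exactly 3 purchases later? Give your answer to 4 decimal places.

0.2511

Propagate the distribution vector 3 purchases from Brand B.
After 0 purchases: (0.0000, 1.0000, 0.0000, 0.0000)
After 1 purchase: (0.2700, 0.2600, 0.1700, 0.3000)
After 2 purchases: (0.2551, 0.3096, 0.2229, 0.2124)
After 3 purchases: (0.2511, 0.3010, 0.2226, 0.2253)
P(in Brand E after 3 purchases) = 0.2511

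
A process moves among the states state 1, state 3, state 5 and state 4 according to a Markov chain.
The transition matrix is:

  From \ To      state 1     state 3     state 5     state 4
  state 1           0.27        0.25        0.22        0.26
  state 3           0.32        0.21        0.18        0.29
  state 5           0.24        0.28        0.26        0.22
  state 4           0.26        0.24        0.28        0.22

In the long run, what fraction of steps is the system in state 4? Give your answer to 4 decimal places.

0.2480

Let the stationary distribution be π with π = πP and π_1 + π_2 + π_3 + π_4 = 1.
π_1 = 0.27·π_1 + 0.32·π_2 + 0.24·π_3 + 0.26·π_4
π_2 = 0.25·π_1 + 0.21·π_2 + 0.28·π_3 + 0.24·π_4
π_3 = 0.22·π_1 + 0.18·π_2 + 0.26·π_3 + 0.28·π_4
Solving with the normalization constraint gives π = (0.2727, 0.2448, 0.2345, 0.2480).
So the stationary probability of state 4 is 0.2480.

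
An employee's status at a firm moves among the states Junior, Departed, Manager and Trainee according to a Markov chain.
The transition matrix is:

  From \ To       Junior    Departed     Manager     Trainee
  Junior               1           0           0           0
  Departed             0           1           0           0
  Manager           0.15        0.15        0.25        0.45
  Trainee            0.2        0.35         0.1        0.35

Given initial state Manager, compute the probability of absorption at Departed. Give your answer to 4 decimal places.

0.5763

Let h(s) be the probability of absorption at Departed starting from transient state s. Then h(Departed) = 1 and h(Junior) = 0. By first-step analysis:
h(Manager) = 0.15·0 + 0.15·1 + 0.25·h(Manager) + 0.45·h(Trainee)
h(Trainee) = 0.2·0 + 0.35·1 + 0.1·h(Manager) + 0.35·h(Trainee)
Solving: h(Manager) = 0.5763, h(Trainee) = 0.6271.
Starting from Manager, the probability is 0.5763.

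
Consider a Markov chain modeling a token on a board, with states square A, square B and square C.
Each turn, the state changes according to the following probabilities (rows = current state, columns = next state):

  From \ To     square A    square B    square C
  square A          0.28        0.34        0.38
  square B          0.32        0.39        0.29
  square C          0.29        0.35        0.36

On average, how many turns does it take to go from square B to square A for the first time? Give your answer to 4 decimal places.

3.2191

Let t(s) be the expected number of turns to first reach square A from state s, with t(square A) = 0. Conditioning on the first turn:
t(square B) = 1 + 0.39·t(square B) + 0.29·t(square C)
t(square C) = 1 + 0.35·t(square B) + 0.36·t(square C)
Solving: t(square B) = 3.2191, t(square C) = 3.3229.
Expected turns from square B to square A: 3.2191.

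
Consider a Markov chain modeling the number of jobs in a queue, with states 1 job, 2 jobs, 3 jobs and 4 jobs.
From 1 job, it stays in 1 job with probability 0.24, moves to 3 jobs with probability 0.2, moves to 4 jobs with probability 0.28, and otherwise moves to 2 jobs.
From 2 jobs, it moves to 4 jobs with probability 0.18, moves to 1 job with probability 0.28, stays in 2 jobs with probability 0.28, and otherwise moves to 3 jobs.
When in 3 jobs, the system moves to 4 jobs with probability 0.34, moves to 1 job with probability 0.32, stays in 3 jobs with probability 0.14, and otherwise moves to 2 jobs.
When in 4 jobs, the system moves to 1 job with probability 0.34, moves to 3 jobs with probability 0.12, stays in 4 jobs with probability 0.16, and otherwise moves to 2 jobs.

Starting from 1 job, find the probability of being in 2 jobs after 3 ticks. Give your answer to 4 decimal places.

Propagate the distribution vector 3 ticks from 1 job.
After 0 ticks: (1.0000, 0.0000, 0.0000, 0.0000)
After 1 tick: (0.2400, 0.2800, 0.2000, 0.2800)
After 2 ticks: (0.2952, 0.2920, 0.1824, 0.2304)
After 3 ticks: (0.2893, 0.2884, 0.1881, 0.2341)
P(in 2 jobs after 3 ticks) = 0.2884

0.2884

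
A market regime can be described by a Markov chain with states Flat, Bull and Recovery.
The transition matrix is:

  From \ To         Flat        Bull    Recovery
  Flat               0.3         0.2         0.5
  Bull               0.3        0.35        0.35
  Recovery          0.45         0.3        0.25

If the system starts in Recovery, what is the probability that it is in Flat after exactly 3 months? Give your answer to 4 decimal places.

0.3589

Propagate the distribution vector 3 months from Recovery.
After 0 months: (0.0000, 0.0000, 1.0000)
After 1 month: (0.4500, 0.3000, 0.2500)
After 2 months: (0.3375, 0.2700, 0.3925)
After 3 months: (0.3589, 0.2798, 0.3614)
P(in Flat after 3 months) = 0.3589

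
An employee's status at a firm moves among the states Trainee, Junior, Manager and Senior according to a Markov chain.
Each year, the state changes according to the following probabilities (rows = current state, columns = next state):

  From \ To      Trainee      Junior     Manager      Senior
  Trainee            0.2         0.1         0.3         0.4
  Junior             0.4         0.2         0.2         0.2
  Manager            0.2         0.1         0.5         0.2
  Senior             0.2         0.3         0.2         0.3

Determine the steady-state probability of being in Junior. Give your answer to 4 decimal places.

0.1721

Let the stationary distribution be π with π = πP and π_1 + π_2 + π_3 + π_4 = 1.
π_1 = 0.2·π_1 + 0.4·π_2 + 0.2·π_3 + 0.2·π_4
π_2 = 0.1·π_1 + 0.2·π_2 + 0.1·π_3 + 0.3·π_4
π_3 = 0.3·π_1 + 0.2·π_2 + 0.5·π_3 + 0.2·π_4
Solving with the normalization constraint gives π = (0.2344, 0.1721, 0.3192, 0.2743).
So the stationary probability of Junior is 0.1721.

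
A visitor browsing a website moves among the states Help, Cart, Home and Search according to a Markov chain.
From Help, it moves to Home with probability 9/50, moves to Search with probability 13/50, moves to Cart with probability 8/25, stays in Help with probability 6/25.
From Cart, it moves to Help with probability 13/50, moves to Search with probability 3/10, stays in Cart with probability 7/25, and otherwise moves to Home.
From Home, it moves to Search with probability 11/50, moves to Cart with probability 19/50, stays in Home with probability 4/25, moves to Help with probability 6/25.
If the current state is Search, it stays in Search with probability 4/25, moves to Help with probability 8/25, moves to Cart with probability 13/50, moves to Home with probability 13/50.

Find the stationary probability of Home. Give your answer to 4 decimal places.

0.1894

Let the stationary distribution be π with π = πP and π_1 + π_2 + π_3 + π_4 = 1.
π_1 = 0.24·π_1 + 0.26·π_2 + 0.24·π_3 + 0.32·π_4
π_2 = 0.32·π_1 + 0.28·π_2 + 0.38·π_3 + 0.26·π_4
π_3 = 0.18·π_1 + 0.16·π_2 + 0.16·π_3 + 0.26·π_4
Solving with the normalization constraint gives π = (0.2653, 0.3047, 0.1894, 0.2406).
So the stationary probability of Home is 0.1894.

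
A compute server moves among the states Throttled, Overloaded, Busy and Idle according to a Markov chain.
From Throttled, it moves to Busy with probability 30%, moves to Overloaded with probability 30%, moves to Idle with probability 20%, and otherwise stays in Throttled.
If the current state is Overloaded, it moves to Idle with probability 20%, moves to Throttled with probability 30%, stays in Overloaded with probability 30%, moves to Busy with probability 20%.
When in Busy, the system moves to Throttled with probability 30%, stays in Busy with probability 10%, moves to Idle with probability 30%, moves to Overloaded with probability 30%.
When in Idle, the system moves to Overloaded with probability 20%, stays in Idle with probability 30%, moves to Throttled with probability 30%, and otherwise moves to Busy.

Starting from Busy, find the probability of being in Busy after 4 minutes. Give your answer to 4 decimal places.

0.2068

Propagate the distribution vector 4 minutes from Busy.
After 0 minutes: (0.0000, 0.0000, 1.0000, 0.0000)
After 1 minute: (0.3000, 0.3000, 0.1000, 0.3000)
After 2 minutes: (0.2700, 0.2700, 0.2200, 0.2400)
After 3 minutes: (0.2730, 0.2760, 0.2050, 0.2460)
After 4 minutes: (0.2727, 0.2754, 0.2068, 0.2451)
P(in Busy after 4 minutes) = 0.2068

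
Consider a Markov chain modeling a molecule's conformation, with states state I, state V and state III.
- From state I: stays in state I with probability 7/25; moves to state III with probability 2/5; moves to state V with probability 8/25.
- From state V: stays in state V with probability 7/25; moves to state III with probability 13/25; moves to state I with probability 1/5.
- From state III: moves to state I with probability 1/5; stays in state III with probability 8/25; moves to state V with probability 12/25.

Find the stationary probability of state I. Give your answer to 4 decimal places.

0.2174

Let the stationary distribution be π with π = πP and π_1 + π_2 + π_3 = 1.
π_1 = 0.28·π_1 + 0.2·π_2 + 0.2·π_3
π_2 = 0.32·π_1 + 0.28·π_2 + 0.48·π_3
Solving with the normalization constraint gives π = (0.2174, 0.3710, 0.4116).
So the stationary probability of state I is 0.2174.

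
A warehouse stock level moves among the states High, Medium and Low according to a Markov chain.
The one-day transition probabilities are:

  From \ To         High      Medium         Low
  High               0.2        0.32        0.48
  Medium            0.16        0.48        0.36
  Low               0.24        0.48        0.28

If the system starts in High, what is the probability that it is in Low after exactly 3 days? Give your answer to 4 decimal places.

0.3571

Propagate the distribution vector 3 days from High.
After 0 days: (1.0000, 0.0000, 0.0000)
After 1 day: (0.2000, 0.3200, 0.4800)
After 2 days: (0.2064, 0.4480, 0.3456)
After 3 days: (0.1959, 0.4470, 0.3571)
P(in Low after 3 days) = 0.3571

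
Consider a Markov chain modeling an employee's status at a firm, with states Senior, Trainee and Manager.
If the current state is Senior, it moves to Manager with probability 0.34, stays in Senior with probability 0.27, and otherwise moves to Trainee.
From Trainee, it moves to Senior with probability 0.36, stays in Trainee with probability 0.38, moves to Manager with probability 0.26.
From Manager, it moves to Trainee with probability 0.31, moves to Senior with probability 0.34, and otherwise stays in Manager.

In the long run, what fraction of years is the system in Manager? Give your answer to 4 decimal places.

Let the stationary distribution be π with π = πP and π_1 + π_2 + π_3 = 1.
π_1 = 0.27·π_1 + 0.36·π_2 + 0.34·π_3
π_2 = 0.39·π_1 + 0.38·π_2 + 0.31·π_3
Solving with the normalization constraint gives π = (0.3245, 0.3612, 0.3142).
So the stationary probability of Manager is 0.3142.

0.3142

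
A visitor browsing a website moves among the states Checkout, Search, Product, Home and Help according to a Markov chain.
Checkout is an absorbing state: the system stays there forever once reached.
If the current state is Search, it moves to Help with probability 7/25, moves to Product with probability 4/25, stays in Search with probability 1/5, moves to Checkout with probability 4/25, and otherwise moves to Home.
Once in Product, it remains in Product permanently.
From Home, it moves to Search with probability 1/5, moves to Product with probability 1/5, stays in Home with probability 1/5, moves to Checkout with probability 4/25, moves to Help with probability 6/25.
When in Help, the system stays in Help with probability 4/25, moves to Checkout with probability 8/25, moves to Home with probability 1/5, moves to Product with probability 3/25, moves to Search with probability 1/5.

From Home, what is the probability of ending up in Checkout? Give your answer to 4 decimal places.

Let h(s) be the probability of absorption at Checkout starting from transient state s. Then h(Checkout) = 1 and h(Product) = 0. By first-step analysis:
h(Search) = 0.16·1 + 0.2·h(Search) + 0.16·0 + 0.2·h(Home) + 0.28·h(Help)
h(Home) = 0.16·1 + 0.2·h(Search) + 0.2·0 + 0.2·h(Home) + 0.24·h(Help)
h(Help) = 0.32·1 + 0.2·h(Search) + 0.12·0 + 0.2·h(Home) + 0.16·h(Help)
Solving: h(Search) = 0.5568, h(Home) = 0.5312, h(Help) = 0.6400.
Starting from Home, the probability is 0.5312.

0.5312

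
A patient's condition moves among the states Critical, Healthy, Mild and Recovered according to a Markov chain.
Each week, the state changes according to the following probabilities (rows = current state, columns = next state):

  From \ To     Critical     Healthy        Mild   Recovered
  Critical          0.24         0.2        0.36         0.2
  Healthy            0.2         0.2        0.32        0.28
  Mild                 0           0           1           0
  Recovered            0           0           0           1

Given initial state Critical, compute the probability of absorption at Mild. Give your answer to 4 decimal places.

0.6197

Let h(s) be the probability of absorption at Mild starting from transient state s. Then h(Mild) = 1 and h(Recovered) = 0. By first-step analysis:
h(Critical) = 0.24·h(Critical) + 0.2·h(Healthy) + 0.36·1 + 0.2·0
h(Healthy) = 0.2·h(Critical) + 0.2·h(Healthy) + 0.32·1 + 0.28·0
Solving: h(Critical) = 0.6197, h(Healthy) = 0.5549.
Starting from Critical, the probability is 0.6197.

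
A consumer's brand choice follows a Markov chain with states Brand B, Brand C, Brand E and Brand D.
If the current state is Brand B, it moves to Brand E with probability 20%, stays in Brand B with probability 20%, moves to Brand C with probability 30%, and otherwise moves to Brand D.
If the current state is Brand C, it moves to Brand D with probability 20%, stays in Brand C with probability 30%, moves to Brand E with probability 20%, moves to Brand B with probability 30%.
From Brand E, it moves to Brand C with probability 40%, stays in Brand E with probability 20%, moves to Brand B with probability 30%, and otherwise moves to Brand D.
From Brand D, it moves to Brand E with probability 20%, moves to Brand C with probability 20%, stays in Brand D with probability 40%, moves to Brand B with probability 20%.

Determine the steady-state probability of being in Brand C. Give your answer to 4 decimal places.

0.2944

Let the stationary distribution be π with π = πP and π_1 + π_2 + π_3 + π_4 = 1.
π_1 = 0.2·π_1 + 0.3·π_2 + 0.3·π_3 + 0.2·π_4
π_2 = 0.3·π_1 + 0.3·π_2 + 0.4·π_3 + 0.2·π_4
π_3 = 0.2·π_1 + 0.2·π_2 + 0.2·π_3 + 0.2·π_4
Solving with the normalization constraint gives π = (0.2494, 0.2944, 0.2000, 0.2562).
So the stationary probability of Brand C is 0.2944.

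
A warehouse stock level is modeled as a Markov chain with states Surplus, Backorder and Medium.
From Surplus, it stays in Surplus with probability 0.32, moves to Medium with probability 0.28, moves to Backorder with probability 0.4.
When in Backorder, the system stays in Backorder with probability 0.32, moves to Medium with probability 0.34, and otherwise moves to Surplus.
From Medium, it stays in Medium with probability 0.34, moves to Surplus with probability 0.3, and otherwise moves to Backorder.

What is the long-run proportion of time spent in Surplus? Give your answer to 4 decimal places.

0.3208

Let the stationary distribution be π with π = πP and π_1 + π_2 + π_3 = 1.
π_1 = 0.32·π_1 + 0.34·π_2 + 0.3·π_3
π_2 = 0.4·π_1 + 0.32·π_2 + 0.36·π_3
Solving with the normalization constraint gives π = (0.3208, 0.3585, 0.3208).
So the stationary probability of Surplus is 0.3208.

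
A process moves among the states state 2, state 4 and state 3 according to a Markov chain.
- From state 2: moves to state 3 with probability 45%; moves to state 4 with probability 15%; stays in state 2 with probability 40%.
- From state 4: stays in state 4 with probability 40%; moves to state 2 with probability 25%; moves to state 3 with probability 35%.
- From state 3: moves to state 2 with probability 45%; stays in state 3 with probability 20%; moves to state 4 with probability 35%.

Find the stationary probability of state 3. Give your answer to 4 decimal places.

0.3368

Let the stationary distribution be π with π = πP and π_1 + π_2 + π_3 = 1.
π_1 = 0.4·π_1 + 0.25·π_2 + 0.45·π_3
π_2 = 0.15·π_1 + 0.4·π_2 + 0.35·π_3
Solving with the normalization constraint gives π = (0.3734, 0.2898, 0.3368).
So the stationary probability of state 3 is 0.3368.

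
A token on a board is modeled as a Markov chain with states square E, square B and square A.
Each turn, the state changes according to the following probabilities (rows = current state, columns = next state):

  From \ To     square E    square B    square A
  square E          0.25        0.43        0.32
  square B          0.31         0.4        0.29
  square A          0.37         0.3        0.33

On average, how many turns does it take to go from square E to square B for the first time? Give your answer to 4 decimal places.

2.5775

Let t(s) be the expected number of turns to first reach square B from state s, with t(square B) = 0. Conditioning on the first turn:
t(square E) = 1 + 0.25·t(square E) + 0.32·t(square A)
t(square A) = 1 + 0.37·t(square E) + 0.33·t(square A)
Solving: t(square E) = 2.5775, t(square A) = 2.9159.
Expected turns from square E to square B: 2.5775.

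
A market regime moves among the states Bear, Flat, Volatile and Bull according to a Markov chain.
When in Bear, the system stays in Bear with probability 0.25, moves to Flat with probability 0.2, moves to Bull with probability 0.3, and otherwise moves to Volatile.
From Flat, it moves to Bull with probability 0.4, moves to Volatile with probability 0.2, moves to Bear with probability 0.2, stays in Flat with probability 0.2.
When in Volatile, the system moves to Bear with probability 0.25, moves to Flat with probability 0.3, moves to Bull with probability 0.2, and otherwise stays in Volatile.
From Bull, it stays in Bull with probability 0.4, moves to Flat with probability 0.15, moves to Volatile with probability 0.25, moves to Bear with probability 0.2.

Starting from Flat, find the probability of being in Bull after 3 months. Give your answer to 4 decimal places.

0.3300

Propagate the distribution vector 3 months from Flat.
After 0 months: (0.0000, 1.0000, 0.0000, 0.0000)
After 1 month: (0.2000, 0.2000, 0.2000, 0.4000)
After 2 months: (0.2200, 0.2000, 0.2400, 0.3400)
After 3 months: (0.2230, 0.2070, 0.2400, 0.3300)
P(in Bull after 3 months) = 0.3300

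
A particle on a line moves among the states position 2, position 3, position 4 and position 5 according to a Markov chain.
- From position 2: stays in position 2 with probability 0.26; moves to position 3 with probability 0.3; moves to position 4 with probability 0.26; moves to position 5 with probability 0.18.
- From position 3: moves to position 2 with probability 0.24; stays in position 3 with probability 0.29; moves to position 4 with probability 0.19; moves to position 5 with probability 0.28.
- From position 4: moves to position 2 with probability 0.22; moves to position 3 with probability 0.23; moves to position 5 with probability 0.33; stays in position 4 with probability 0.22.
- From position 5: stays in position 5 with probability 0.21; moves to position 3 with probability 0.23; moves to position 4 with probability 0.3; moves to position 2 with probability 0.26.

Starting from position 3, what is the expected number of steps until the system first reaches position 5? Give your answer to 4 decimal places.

3.7508

Let t(s) be the expected number of steps to first reach position 5 from state s, with t(position 5) = 0. Conditioning on the first step:
t(position 2) = 1 + 0.26·t(position 2) + 0.3·t(position 3) + 0.26·t(position 4)
t(position 3) = 1 + 0.24·t(position 2) + 0.29·t(position 3) + 0.19·t(position 4)
t(position 4) = 1 + 0.22·t(position 2) + 0.23·t(position 3) + 0.22·t(position 4)
Solving: t(position 2) = 4.1192, t(position 3) = 3.7508, t(position 4) = 3.5499.
Expected steps from position 3 to position 5: 3.7508.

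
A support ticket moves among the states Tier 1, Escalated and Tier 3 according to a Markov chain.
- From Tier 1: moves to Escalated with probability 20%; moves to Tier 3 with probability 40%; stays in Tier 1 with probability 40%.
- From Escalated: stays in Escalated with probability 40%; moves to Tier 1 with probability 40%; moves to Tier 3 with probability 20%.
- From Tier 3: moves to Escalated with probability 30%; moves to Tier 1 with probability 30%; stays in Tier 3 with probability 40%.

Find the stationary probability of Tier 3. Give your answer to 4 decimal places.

0.3415

Let the stationary distribution be π with π = πP and π_1 + π_2 + π_3 = 1.
π_1 = 0.4·π_1 + 0.4·π_2 + 0.3·π_3
π_2 = 0.2·π_1 + 0.4·π_2 + 0.3·π_3
Solving with the normalization constraint gives π = (0.3659, 0.2927, 0.3415).
So the stationary probability of Tier 3 is 0.3415.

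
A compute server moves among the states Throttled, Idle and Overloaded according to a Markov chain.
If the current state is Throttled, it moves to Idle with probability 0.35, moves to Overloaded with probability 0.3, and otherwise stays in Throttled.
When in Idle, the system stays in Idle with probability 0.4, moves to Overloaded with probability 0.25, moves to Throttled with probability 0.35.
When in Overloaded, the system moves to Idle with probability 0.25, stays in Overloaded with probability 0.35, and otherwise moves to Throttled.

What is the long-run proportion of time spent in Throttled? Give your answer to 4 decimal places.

Let the stationary distribution be π with π = πP and π_1 + π_2 + π_3 = 1.
π_1 = 0.35·π_1 + 0.35·π_2 + 0.4·π_3
π_2 = 0.35·π_1 + 0.4·π_2 + 0.25·π_3
Solving with the normalization constraint gives π = (0.3649, 0.3370, 0.2981).
So the stationary probability of Throttled is 0.3649.

0.3649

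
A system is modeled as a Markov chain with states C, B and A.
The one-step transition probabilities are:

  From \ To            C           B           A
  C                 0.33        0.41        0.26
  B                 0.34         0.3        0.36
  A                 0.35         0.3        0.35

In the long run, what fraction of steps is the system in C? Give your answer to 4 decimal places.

0.3398

Let the stationary distribution be π with π = πP and π_1 + π_2 + π_3 = 1.
π_1 = 0.33·π_1 + 0.34·π_2 + 0.35·π_3
π_2 = 0.41·π_1 + 0.3·π_2 + 0.3·π_3
Solving with the normalization constraint gives π = (0.3398, 0.3374, 0.3228).
So the stationary probability of C is 0.3398.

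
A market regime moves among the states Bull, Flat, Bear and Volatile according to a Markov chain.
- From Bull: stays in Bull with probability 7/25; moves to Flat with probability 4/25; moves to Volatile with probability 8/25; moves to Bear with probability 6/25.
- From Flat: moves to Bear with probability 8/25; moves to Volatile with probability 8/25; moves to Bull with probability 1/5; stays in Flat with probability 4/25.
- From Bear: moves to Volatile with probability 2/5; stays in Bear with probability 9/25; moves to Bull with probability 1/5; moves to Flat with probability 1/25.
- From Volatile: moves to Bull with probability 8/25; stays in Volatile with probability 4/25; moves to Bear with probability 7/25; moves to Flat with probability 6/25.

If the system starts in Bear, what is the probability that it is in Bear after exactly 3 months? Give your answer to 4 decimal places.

Propagate the distribution vector 3 months from Bear.
After 0 months: (0.0000, 0.0000, 1.0000, 0.0000)
After 1 month: (0.2000, 0.0400, 0.3600, 0.4000)
After 2 months: (0.2640, 0.1488, 0.3024, 0.2848)
After 3 months: (0.2553, 0.1465, 0.2996, 0.2986)
P(in Bear after 3 months) = 0.2996

0.2996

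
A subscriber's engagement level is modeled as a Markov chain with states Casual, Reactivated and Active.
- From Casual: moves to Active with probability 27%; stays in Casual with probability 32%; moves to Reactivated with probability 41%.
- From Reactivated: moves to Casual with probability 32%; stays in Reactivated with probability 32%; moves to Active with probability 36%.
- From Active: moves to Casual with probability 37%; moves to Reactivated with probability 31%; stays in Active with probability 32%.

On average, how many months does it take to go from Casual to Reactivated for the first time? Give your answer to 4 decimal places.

2.6207

Let t(s) be the expected number of months to first reach Reactivated from state s, with t(Reactivated) = 0. Conditioning on the first month:
t(Casual) = 1 + 0.32·t(Casual) + 0.27·t(Active)
t(Active) = 1 + 0.37·t(Casual) + 0.32·t(Active)
Solving: t(Casual) = 2.6207, t(Active) = 2.8966.
Expected months from Casual to Reactivated: 2.6207.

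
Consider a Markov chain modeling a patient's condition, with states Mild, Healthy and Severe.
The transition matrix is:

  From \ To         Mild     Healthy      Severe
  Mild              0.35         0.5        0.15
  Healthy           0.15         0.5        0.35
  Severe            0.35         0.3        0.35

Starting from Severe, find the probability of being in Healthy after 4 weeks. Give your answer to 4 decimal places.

Propagate the distribution vector 4 weeks from Severe.
After 0 weeks: (0.0000, 0.0000, 1.0000)
After 1 week: (0.3500, 0.3000, 0.3500)
After 2 weeks: (0.2900, 0.4300, 0.2800)
After 3 weeks: (0.2640, 0.4440, 0.2920)
After 4 weeks: (0.2612, 0.4416, 0.2972)
P(in Healthy after 4 weeks) = 0.4416

0.4416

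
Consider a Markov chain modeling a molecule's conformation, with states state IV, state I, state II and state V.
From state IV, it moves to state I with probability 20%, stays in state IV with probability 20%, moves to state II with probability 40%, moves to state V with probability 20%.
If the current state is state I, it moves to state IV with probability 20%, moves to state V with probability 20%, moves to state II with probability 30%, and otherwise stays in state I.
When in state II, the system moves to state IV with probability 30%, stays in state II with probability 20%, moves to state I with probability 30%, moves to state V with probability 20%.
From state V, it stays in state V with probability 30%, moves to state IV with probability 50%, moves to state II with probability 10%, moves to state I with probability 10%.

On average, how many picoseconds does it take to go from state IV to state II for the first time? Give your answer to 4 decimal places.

Let t(s) be the expected number of picoseconds to first reach state II from state s, with t(state II) = 0. Conditioning on the first picosecond:
t(state IV) = 1 + 0.2·t(state IV) + 0.2·t(state I) + 0.2·t(state V)
t(state I) = 1 + 0.2·t(state IV) + 0.3·t(state I) + 0.2·t(state V)
t(state V) = 1 + 0.5·t(state IV) + 0.1·t(state I) + 0.3·t(state V)
Solving: t(state IV) = 3.1890, t(state I) = 3.5433, t(state V) = 4.2126.
Expected picoseconds from state IV to state II: 3.1890.

3.1890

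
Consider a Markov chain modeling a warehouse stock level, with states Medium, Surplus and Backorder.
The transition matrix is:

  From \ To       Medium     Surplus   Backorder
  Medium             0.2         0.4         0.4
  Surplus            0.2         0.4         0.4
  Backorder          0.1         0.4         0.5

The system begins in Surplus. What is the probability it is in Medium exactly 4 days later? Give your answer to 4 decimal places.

Propagate the distribution vector 4 days from Surplus.
After 0 days: (0.0000, 1.0000, 0.0000)
After 1 day: (0.2000, 0.4000, 0.4000)
After 2 days: (0.1600, 0.4000, 0.4400)
After 3 days: (0.1560, 0.4000, 0.4440)
After 4 days: (0.1556, 0.4000, 0.4444)
P(in Medium after 4 days) = 0.1556

0.1556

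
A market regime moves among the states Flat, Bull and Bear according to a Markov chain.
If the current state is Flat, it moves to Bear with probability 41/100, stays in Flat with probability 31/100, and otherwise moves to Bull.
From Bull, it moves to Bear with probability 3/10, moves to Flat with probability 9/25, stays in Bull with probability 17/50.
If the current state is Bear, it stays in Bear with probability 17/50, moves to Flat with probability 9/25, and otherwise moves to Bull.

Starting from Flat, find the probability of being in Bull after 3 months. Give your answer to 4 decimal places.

0.3053

Propagate the distribution vector 3 months from Flat.
After 0 months: (1.0000, 0.0000, 0.0000)
After 1 month: (0.3100, 0.2800, 0.4100)
After 2 months: (0.3445, 0.3050, 0.3505)
After 3 months: (0.3428, 0.3053, 0.3519)
P(in Bull after 3 months) = 0.3053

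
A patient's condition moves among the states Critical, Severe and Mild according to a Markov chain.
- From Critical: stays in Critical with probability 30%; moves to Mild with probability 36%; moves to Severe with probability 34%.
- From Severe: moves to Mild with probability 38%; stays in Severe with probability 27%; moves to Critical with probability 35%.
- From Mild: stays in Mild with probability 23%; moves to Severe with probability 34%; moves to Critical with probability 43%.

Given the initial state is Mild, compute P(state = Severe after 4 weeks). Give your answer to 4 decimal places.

Propagate the distribution vector 4 weeks from Mild.
After 0 weeks: (0.0000, 0.0000, 1.0000)
After 1 week: (0.4300, 0.3400, 0.2300)
After 2 weeks: (0.3469, 0.3162, 0.3369)
After 3 weeks: (0.3596, 0.3179, 0.3225)
After 4 weeks: (0.3578, 0.3177, 0.3244)
P(in Severe after 4 weeks) = 0.3177

0.3177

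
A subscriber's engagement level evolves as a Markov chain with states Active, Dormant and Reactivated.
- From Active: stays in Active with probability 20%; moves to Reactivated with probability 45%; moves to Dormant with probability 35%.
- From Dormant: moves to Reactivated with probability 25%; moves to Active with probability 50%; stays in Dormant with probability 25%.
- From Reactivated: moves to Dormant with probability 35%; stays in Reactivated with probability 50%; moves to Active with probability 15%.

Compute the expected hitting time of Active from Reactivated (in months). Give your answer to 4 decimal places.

Let t(s) be the expected number of months to first reach Active from state s, with t(Active) = 0. Conditioning on the first month:
t(Dormant) = 1 + 0.25·t(Dormant) + 0.25·t(Reactivated)
t(Reactivated) = 1 + 0.35·t(Dormant) + 0.5·t(Reactivated)
Solving: t(Dormant) = 2.6087, t(Reactivated) = 3.8261.
Expected months from Reactivated to Active: 3.8261.

3.8261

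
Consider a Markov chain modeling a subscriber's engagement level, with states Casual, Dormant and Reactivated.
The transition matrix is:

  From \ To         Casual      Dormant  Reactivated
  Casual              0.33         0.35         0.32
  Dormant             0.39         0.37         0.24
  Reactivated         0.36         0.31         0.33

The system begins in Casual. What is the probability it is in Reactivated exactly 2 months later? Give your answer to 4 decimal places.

0.2952

Sum over the intermediate state after 1 month:
P = P(Casual→Casual)·P(Casual→Reactivated) + P(Casual→Dormant)·P(Dormant→Reactivated) + P(Casual→Reactivated)·P(Reactivated→Reactivated)
  = 0.33×0.32 + 0.35×0.24 + 0.32×0.33
  = 0.1056 + 0.0840 + 0.1056 = 0.2952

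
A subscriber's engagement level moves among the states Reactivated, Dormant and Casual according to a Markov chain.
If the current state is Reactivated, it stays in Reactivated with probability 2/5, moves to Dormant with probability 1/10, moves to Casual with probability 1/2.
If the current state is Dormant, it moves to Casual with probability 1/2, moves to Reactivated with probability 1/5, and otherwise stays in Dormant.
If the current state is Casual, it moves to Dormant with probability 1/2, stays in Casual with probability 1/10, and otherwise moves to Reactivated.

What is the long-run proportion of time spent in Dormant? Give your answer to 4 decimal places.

0.3036

Let the stationary distribution be π with π = πP and π_1 + π_2 + π_3 = 1.
π_1 = 0.4·π_1 + 0.2·π_2 + 0.4·π_3
π_2 = 0.1·π_1 + 0.3·π_2 + 0.5·π_3
Solving with the normalization constraint gives π = (0.3393, 0.3036, 0.3571).
So the stationary probability of Dormant is 0.3036.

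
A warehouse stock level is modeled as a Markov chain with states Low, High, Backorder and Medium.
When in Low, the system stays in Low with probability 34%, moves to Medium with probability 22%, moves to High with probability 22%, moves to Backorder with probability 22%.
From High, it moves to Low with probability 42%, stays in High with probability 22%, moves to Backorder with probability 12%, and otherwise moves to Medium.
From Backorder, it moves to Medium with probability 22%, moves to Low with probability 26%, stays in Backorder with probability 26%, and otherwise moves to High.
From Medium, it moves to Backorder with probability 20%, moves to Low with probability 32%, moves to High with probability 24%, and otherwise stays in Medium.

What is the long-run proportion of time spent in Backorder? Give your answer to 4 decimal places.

Let the stationary distribution be π with π = πP and π_1 + π_2 + π_3 + π_4 = 1.
π_1 = 0.34·π_1 + 0.42·π_2 + 0.26·π_3 + 0.32·π_4
π_2 = 0.22·π_1 + 0.22·π_2 + 0.26·π_3 + 0.24·π_4
π_3 = 0.22·π_1 + 0.12·π_2 + 0.26·π_3 + 0.2·π_4
Solving with the normalization constraint gives π = (0.3380, 0.2326, 0.2002, 0.2292).
So the stationary probability of Backorder is 0.2002.

0.2002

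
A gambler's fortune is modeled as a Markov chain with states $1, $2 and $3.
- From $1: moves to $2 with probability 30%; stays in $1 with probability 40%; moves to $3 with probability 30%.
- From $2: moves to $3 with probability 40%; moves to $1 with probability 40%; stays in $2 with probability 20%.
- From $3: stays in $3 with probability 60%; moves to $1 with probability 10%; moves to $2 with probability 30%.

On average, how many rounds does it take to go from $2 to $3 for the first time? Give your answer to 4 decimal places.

Let t(s) be the expected number of rounds to first reach $3 from state s, with t($3) = 0. Conditioning on the first round:
t($1) = 1 + 0.4·t($1) + 0.3·t($2)
t($2) = 1 + 0.4·t($1) + 0.2·t($2)
Solving: t($1) = 3.0556, t($2) = 2.7778.
Expected rounds from $2 to $3: 2.7778.

2.7778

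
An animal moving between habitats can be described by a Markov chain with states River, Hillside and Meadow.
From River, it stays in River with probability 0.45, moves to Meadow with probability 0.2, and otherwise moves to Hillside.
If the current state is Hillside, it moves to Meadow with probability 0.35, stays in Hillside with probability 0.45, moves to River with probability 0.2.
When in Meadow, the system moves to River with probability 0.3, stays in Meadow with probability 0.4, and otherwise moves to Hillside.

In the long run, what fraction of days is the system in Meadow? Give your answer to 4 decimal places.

Let the stationary distribution be π with π = πP and π_1 + π_2 + π_3 = 1.
π_1 = 0.45·π_1 + 0.2·π_2 + 0.3·π_3
π_2 = 0.35·π_1 + 0.45·π_2 + 0.3·π_3
Solving with the normalization constraint gives π = (0.3093, 0.3711, 0.3196).
So the stationary probability of Meadow is 0.3196.

0.3196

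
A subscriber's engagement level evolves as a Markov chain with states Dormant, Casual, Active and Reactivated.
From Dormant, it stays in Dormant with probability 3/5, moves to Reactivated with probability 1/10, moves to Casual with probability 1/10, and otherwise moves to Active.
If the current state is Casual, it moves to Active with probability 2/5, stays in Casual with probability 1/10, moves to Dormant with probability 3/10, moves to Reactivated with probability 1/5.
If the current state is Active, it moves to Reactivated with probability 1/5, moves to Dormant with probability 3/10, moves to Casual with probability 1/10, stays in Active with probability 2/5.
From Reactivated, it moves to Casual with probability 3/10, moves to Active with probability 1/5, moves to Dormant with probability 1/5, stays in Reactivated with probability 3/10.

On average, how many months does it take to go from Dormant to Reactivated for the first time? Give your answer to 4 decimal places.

7.2727

Let t(s) be the expected number of months to first reach Reactivated from state s, with t(Reactivated) = 0. Conditioning on the first month:
t(Dormant) = 1 + 0.6·t(Dormant) + 0.1·t(Casual) + 0.2·t(Active)
t(Casual) = 1 + 0.3·t(Dormant) + 0.1·t(Casual) + 0.4·t(Active)
t(Active) = 1 + 0.3·t(Dormant) + 0.1·t(Casual) + 0.4·t(Active)
Solving: t(Dormant) = 7.2727, t(Casual) = 6.3636, t(Active) = 6.3636.
Expected months from Dormant to Reactivated: 7.2727.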